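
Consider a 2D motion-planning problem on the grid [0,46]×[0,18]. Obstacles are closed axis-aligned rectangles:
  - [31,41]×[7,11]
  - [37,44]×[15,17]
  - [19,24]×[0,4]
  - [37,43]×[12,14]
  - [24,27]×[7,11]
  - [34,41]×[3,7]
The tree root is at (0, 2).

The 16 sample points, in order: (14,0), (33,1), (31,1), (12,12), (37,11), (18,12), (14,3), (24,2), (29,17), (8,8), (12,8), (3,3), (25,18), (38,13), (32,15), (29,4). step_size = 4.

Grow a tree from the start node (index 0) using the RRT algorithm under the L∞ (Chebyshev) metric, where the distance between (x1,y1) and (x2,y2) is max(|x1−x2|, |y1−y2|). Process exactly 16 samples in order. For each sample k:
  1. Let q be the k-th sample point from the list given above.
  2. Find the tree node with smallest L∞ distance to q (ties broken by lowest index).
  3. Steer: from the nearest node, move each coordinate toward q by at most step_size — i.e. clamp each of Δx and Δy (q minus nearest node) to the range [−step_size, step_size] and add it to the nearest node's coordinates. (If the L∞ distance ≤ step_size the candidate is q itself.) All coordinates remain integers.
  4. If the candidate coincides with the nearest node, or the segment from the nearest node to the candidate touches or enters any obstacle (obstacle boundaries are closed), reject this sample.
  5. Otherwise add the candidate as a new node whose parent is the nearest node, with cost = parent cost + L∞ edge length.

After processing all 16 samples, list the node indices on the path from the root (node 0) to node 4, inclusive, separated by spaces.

Path: 0 1 2 4

1. q=(14,0) nearest=0 d=14 new=(4,0) → add node 1 parent=0 cost=4
2. q=(33,1) nearest=1 d=29 new=(8,1) → add node 2 parent=1 cost=8
3. q=(31,1) nearest=2 d=23 new=(12,1) → add node 3 parent=2 cost=12
4. q=(12,12) nearest=2 d=11 new=(12,5) → add node 4 parent=2 cost=12
5. q=(37,11) nearest=3 d=25 new=(16,5) → add node 5 parent=3 cost=16
6. q=(18,12) nearest=4 d=7 new=(16,9) → add node 6 parent=4 cost=16
7. q=(14,3) nearest=3 d=2 new=(14,3) → add node 7 parent=3 cost=14
8. q=(24,2) nearest=5 d=8 new=(20,2) → blocked by [19,24]×[0,4], reject
9. q=(29,17) nearest=5 d=13 new=(20,9) → add node 8 parent=5 cost=20
10. q=(8,8) nearest=4 d=4 new=(8,8) → add node 9 parent=4 cost=16
11. q=(12,8) nearest=4 d=3 new=(12,8) → add node 10 parent=4 cost=15
12. q=(3,3) nearest=0 d=3 new=(3,3) → add node 11 parent=0 cost=3
13. q=(25,18) nearest=6 d=9 new=(20,13) → add node 12 parent=6 cost=20
14. q=(38,13) nearest=8 d=18 new=(24,13) → add node 13 parent=8 cost=24
15. q=(32,15) nearest=13 d=8 new=(28,15) → add node 14 parent=13 cost=28
16. q=(29,4) nearest=8 d=9 new=(24,5) → add node 15 parent=8 cost=24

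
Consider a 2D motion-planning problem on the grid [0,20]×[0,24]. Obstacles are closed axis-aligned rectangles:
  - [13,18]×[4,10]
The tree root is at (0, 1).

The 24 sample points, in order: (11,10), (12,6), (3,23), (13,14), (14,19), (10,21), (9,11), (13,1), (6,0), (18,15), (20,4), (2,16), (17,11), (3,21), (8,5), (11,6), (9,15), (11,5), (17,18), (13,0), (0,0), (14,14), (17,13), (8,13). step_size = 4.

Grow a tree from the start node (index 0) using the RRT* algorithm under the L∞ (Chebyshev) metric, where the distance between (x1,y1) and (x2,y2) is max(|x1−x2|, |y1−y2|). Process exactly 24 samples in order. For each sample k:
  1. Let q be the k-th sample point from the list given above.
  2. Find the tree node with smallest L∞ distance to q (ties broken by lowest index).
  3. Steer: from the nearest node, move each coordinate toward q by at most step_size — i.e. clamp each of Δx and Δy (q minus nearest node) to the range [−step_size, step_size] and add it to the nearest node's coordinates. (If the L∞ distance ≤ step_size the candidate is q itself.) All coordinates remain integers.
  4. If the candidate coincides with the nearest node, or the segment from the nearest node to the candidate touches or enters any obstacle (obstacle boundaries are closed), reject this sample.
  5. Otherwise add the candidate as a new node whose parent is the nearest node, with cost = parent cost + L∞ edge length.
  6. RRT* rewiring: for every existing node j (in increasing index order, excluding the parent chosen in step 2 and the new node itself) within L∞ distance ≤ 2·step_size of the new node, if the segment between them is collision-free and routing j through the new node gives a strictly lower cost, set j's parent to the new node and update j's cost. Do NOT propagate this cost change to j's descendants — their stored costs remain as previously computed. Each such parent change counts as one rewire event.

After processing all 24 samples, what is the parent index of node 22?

Parent of node 22: 7

1. q=(11,10) nearest=0 d=11 new=(4,5) → add node 1 parent=0 cost=4
2. q=(12,6) nearest=1 d=8 new=(8,6) → add node 2 parent=1 cost=8
3. q=(3,23) nearest=2 d=17 new=(4,10) → add node 3 parent=2 cost=12
4. q=(13,14) nearest=2 d=8 new=(12,10) → add node 4 parent=2 cost=12
5. q=(14,19) nearest=4 d=9 new=(14,14) → add node 5 parent=4 cost=16
6. q=(10,21) nearest=5 d=7 new=(10,18) → add node 6 parent=5 cost=20
7. q=(9,11) nearest=4 d=3 new=(9,11) → add node 7 parent=4 cost=15
8. q=(13,1) nearest=2 d=5 new=(12,2) → add node 8 parent=2 cost=12
9. q=(6,0) nearest=1 d=5 new=(6,1) → add node 9 parent=1 cost=8
10. q=(18,15) nearest=5 d=4 new=(18,15) → add node 10 parent=5 cost=20
11. q=(20,4) nearest=4 d=8 new=(16,6) → blocked by [13,18]×[4,10], reject
12. q=(2,16) nearest=3 d=6 new=(2,14) → add node 11 parent=3 cost=16
13. q=(17,11) nearest=5 d=3 new=(17,11) → add node 12 parent=5 cost=19
14. q=(3,21) nearest=6 d=7 new=(6,21) → add node 13 parent=6 cost=24
15. q=(8,5) nearest=2 d=1 new=(8,5) → add node 14 parent=2 cost=9
16. q=(11,6) nearest=2 d=3 new=(11,6) → add node 15 parent=2 cost=11
17. q=(9,15) nearest=6 d=3 new=(9,15) → add node 16 parent=6 cost=23
18. q=(11,5) nearest=15 d=1 new=(11,5) → add node 17 parent=15 cost=12
19. q=(17,18) nearest=10 d=3 new=(17,18) → add node 18 parent=10 cost=23
20. q=(13,0) nearest=8 d=2 new=(13,0) → add node 19 parent=8 cost=14
21. q=(0,0) nearest=0 d=1 new=(0,0) → add node 20 parent=0 cost=1; rewire 9→20 (7<8)
22. q=(14,14) nearest=5 d=0 → coincident, reject
23. q=(17,13) nearest=10 d=2 new=(17,13) → add node 21 parent=10 cost=22
24. q=(8,13) nearest=7 d=2 new=(8,13) → add node 22 parent=7 cost=17; rewire 16→22 (19<23)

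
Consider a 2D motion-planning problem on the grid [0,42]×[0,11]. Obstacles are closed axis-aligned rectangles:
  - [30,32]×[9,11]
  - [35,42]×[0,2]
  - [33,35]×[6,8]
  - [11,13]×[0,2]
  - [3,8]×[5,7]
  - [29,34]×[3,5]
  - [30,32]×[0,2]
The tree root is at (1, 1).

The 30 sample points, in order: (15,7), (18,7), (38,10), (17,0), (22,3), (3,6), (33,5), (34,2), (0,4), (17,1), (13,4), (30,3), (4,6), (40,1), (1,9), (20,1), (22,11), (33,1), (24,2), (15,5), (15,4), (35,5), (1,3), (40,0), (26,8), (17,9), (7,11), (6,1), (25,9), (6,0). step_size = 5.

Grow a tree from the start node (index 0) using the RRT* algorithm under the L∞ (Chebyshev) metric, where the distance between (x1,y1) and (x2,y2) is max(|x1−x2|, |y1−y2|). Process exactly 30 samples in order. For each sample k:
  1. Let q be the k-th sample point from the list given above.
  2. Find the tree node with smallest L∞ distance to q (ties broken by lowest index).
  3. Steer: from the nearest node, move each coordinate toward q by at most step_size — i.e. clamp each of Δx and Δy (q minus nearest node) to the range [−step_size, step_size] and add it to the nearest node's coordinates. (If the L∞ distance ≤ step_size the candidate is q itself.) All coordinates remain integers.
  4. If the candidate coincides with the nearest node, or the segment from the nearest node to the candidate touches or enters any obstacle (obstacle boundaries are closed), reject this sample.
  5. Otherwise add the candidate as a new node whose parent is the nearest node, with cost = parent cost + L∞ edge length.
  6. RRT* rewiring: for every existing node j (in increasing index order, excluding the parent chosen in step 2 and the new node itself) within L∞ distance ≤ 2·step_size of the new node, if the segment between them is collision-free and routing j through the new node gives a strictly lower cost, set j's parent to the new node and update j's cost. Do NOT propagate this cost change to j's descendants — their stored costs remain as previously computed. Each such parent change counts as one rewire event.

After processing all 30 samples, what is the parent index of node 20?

Parent of node 20: 16

1. q=(15,7) nearest=0 d=14 new=(6,6) → blocked by [3,8]×[5,7], reject
2. q=(18,7) nearest=0 d=17 new=(6,6) → blocked by [3,8]×[5,7], reject
3. q=(38,10) nearest=0 d=37 new=(6,6) → blocked by [3,8]×[5,7], reject
4. q=(17,0) nearest=0 d=16 new=(6,0) → add node 1 parent=0 cost=5
5. q=(22,3) nearest=1 d=16 new=(11,3) → add node 2 parent=1 cost=10
6. q=(3,6) nearest=0 d=5 new=(3,6) → blocked by [3,8]×[5,7], reject
7. q=(33,5) nearest=2 d=22 new=(16,5) → add node 3 parent=2 cost=15
8. q=(34,2) nearest=3 d=18 new=(21,2) → add node 4 parent=3 cost=20
9. q=(0,4) nearest=0 d=3 new=(0,4) → add node 5 parent=0 cost=3
10. q=(17,1) nearest=3 d=4 new=(17,1) → add node 6 parent=3 cost=19
11. q=(13,4) nearest=2 d=2 new=(13,4) → add node 7 parent=2 cost=12; rewire 6→7 (16<19)
12. q=(30,3) nearest=4 d=9 new=(26,3) → add node 8 parent=4 cost=25
13. q=(4,6) nearest=5 d=4 new=(4,6) → blocked by [3,8]×[5,7], reject
14. q=(40,1) nearest=8 d=14 new=(31,1) → blocked by [30,32]×[0,2], reject
15. q=(1,9) nearest=5 d=5 new=(1,9) → add node 9 parent=5 cost=8
16. q=(20,1) nearest=4 d=1 new=(20,1) → add node 10 parent=4 cost=21
17. q=(22,11) nearest=3 d=6 new=(21,10) → add node 11 parent=3 cost=20
18. q=(33,1) nearest=8 d=7 new=(31,1) → blocked by [30,32]×[0,2], reject
19. q=(24,2) nearest=8 d=2 new=(24,2) → add node 12 parent=8 cost=27
20. q=(15,5) nearest=3 d=1 new=(15,5) → add node 13 parent=3 cost=16; rewire 12→13 (25<27)
21. q=(15,4) nearest=3 d=1 new=(15,4) → add node 14 parent=3 cost=16
22. q=(35,5) nearest=8 d=9 new=(31,5) → blocked by [29,34]×[3,5], reject
23. q=(1,3) nearest=5 d=1 new=(1,3) → add node 15 parent=5 cost=4
24. q=(40,0) nearest=8 d=14 new=(31,0) → blocked by [30,32]×[0,2], reject
25. q=(26,8) nearest=8 d=5 new=(26,8) → add node 16 parent=8 cost=30
26. q=(17,9) nearest=3 d=4 new=(17,9) → add node 17 parent=3 cost=19; rewire 16→17 (28<30)
27. q=(7,11) nearest=9 d=6 new=(6,11) → add node 18 parent=9 cost=13
28. q=(6,1) nearest=1 d=1 new=(6,1) → add node 19 parent=1 cost=6; rewire 13→19 (15<16); rewire 14→19 (15<16)
29. q=(25,9) nearest=16 d=1 new=(25,9) → add node 20 parent=16 cost=29
30. q=(6,0) nearest=1 d=0 → coincident, reject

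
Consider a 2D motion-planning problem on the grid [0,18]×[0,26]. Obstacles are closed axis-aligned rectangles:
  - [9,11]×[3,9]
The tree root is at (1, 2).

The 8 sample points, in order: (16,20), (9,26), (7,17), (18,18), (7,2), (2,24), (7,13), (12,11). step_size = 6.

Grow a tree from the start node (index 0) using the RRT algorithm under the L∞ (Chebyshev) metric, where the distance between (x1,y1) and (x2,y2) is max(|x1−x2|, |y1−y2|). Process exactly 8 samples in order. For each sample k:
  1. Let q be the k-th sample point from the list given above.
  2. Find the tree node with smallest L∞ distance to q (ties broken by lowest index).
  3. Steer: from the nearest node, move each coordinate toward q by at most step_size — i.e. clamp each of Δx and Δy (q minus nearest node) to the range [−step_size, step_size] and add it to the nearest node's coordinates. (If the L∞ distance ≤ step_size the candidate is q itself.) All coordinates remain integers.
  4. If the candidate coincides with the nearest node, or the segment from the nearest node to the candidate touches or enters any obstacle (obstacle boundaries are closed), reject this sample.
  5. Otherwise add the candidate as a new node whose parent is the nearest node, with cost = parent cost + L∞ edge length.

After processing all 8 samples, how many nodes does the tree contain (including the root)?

Node count: 9

1. q=(16,20) nearest=0 d=18 new=(7,8) → add node 1 parent=0 cost=6
2. q=(9,26) nearest=1 d=18 new=(9,14) → add node 2 parent=1 cost=12
3. q=(7,17) nearest=2 d=3 new=(7,17) → add node 3 parent=2 cost=15
4. q=(18,18) nearest=2 d=9 new=(15,18) → add node 4 parent=2 cost=18
5. q=(7,2) nearest=0 d=6 new=(7,2) → add node 5 parent=0 cost=6
6. q=(2,24) nearest=3 d=7 new=(2,23) → add node 6 parent=3 cost=21
7. q=(7,13) nearest=2 d=2 new=(7,13) → add node 7 parent=2 cost=14
8. q=(12,11) nearest=2 d=3 new=(12,11) → add node 8 parent=2 cost=15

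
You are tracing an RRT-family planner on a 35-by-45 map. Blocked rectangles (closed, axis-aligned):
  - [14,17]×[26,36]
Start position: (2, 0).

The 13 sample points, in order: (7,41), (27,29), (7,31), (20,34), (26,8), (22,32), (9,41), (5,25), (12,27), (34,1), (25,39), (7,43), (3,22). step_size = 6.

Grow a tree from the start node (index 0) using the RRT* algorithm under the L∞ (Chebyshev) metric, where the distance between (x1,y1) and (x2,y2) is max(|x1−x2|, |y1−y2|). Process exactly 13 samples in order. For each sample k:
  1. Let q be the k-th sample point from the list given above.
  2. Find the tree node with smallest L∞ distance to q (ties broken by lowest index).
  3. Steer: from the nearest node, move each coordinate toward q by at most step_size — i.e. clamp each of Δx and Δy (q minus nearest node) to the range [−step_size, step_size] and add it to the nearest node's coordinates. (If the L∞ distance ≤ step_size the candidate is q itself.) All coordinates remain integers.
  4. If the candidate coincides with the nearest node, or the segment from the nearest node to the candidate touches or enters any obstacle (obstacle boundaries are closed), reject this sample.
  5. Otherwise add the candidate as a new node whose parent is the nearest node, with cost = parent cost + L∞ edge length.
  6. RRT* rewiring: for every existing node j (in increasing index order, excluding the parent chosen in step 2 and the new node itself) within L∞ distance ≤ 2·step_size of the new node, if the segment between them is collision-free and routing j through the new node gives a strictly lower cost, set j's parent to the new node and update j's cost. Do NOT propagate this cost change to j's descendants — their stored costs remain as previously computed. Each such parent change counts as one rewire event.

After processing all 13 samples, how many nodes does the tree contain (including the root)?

Node count: 12

1. q=(7,41) nearest=0 d=41 new=(7,6) → add node 1 parent=0 cost=6
2. q=(27,29) nearest=1 d=23 new=(13,12) → add node 2 parent=1 cost=12
3. q=(7,31) nearest=2 d=19 new=(7,18) → add node 3 parent=2 cost=18
4. q=(20,34) nearest=3 d=16 new=(13,24) → add node 4 parent=3 cost=24
5. q=(26,8) nearest=2 d=13 new=(19,8) → add node 5 parent=2 cost=18
6. q=(22,32) nearest=4 d=9 new=(19,30) → blocked by [14,17]×[26,36], reject
7. q=(9,41) nearest=4 d=17 new=(9,30) → add node 6 parent=4 cost=30
8. q=(5,25) nearest=6 d=5 new=(5,25) → add node 7 parent=6 cost=35
9. q=(12,27) nearest=4 d=3 new=(12,27) → add node 8 parent=4 cost=27; rewire 7→8 (34<35)
10. q=(34,1) nearest=5 d=15 new=(25,2) → add node 9 parent=5 cost=24
11. q=(25,39) nearest=8 d=13 new=(18,33) → blocked by [14,17]×[26,36], reject
12. q=(7,43) nearest=6 d=13 new=(7,36) → add node 10 parent=6 cost=36
13. q=(3,22) nearest=7 d=3 new=(3,22) → add node 11 parent=7 cost=37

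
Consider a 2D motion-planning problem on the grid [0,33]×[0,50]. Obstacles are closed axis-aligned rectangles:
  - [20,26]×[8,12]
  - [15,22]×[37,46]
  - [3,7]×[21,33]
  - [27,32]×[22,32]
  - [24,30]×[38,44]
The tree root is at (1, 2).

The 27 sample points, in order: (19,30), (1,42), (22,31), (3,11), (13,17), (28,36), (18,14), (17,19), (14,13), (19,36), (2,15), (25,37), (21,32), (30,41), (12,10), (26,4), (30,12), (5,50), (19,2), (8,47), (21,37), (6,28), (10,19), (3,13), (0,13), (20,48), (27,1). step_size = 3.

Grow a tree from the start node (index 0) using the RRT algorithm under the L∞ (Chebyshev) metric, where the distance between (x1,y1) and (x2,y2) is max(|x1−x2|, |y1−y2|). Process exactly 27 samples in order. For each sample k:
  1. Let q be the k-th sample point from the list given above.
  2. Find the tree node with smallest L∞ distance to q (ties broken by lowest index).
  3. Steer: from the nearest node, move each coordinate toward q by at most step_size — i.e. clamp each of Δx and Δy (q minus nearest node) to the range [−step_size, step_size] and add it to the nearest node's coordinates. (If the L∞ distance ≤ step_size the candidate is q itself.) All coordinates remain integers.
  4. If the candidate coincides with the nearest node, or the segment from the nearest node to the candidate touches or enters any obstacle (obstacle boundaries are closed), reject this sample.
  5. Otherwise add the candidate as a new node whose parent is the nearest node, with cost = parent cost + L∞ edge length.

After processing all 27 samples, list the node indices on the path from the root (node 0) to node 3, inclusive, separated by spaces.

Path: 0 1 2 3

1. q=(19,30) nearest=0 d=28 new=(4,5) → add node 1 parent=0 cost=3
2. q=(1,42) nearest=1 d=37 new=(1,8) → add node 2 parent=1 cost=6
3. q=(22,31) nearest=2 d=23 new=(4,11) → add node 3 parent=2 cost=9
4. q=(3,11) nearest=3 d=1 new=(3,11) → add node 4 parent=3 cost=10
5. q=(13,17) nearest=3 d=9 new=(7,14) → add node 5 parent=3 cost=12
6. q=(28,36) nearest=5 d=22 new=(10,17) → add node 6 parent=5 cost=15
7. q=(18,14) nearest=6 d=8 new=(13,14) → add node 7 parent=6 cost=18
8. q=(17,19) nearest=7 d=5 new=(16,17) → add node 8 parent=7 cost=21
9. q=(14,13) nearest=7 d=1 new=(14,13) → add node 9 parent=7 cost=19
10. q=(19,36) nearest=6 d=19 new=(13,20) → add node 10 parent=6 cost=18
11. q=(2,15) nearest=3 d=4 new=(2,14) → add node 11 parent=3 cost=12
12. q=(25,37) nearest=10 d=17 new=(16,23) → add node 12 parent=10 cost=21
13. q=(21,32) nearest=12 d=9 new=(19,26) → add node 13 parent=12 cost=24
14. q=(30,41) nearest=13 d=15 new=(22,29) → add node 14 parent=13 cost=27
15. q=(12,10) nearest=9 d=3 new=(12,10) → add node 15 parent=9 cost=22
16. q=(26,4) nearest=9 d=12 new=(17,10) → add node 16 parent=9 cost=22
17. q=(30,12) nearest=16 d=13 new=(20,12) → blocked by [20,26]×[8,12], reject
18. q=(5,50) nearest=14 d=21 new=(19,32) → add node 17 parent=14 cost=30
19. q=(19,2) nearest=15 d=8 new=(15,7) → add node 18 parent=15 cost=25
20. q=(8,47) nearest=17 d=15 new=(16,35) → add node 19 parent=17 cost=33
21. q=(21,37) nearest=17 d=5 new=(21,35) → add node 20 parent=17 cost=33
22. q=(6,28) nearest=10 d=8 new=(10,23) → add node 21 parent=10 cost=21
23. q=(10,19) nearest=6 d=2 new=(10,19) → add node 22 parent=6 cost=17
24. q=(3,13) nearest=11 d=1 new=(3,13) → add node 23 parent=11 cost=13
25. q=(0,13) nearest=11 d=2 new=(0,13) → add node 24 parent=11 cost=14
26. q=(20,48) nearest=19 d=13 new=(19,38) → blocked by [15,22]×[37,46], reject
27. q=(27,1) nearest=16 d=10 new=(20,7) → add node 25 parent=16 cost=25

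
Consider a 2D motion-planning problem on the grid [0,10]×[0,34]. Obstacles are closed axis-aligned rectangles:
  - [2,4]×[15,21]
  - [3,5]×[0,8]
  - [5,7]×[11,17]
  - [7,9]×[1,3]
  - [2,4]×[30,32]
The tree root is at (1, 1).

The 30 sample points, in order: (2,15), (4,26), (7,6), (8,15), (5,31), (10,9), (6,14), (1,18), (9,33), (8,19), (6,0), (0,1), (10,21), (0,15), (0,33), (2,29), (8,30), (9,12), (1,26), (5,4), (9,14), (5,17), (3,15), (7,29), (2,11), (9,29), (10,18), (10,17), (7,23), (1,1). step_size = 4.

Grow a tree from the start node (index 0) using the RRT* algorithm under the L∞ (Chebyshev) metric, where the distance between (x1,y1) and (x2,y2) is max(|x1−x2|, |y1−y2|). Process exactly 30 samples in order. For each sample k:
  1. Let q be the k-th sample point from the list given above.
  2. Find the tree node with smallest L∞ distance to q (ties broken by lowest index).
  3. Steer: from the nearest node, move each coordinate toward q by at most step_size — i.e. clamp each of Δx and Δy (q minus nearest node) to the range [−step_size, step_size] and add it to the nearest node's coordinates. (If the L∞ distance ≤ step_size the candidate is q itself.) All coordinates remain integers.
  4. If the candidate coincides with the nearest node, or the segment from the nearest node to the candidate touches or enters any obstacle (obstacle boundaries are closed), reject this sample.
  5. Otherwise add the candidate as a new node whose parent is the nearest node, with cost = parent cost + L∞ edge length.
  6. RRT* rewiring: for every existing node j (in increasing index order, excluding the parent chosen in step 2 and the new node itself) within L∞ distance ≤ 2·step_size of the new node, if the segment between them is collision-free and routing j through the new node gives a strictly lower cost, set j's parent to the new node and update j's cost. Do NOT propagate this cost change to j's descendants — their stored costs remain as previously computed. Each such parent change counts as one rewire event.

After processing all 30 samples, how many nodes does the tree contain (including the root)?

1. q=(2,15) nearest=0 d=14 new=(2,5) → add node 1 parent=0 cost=4
2. q=(4,26) nearest=1 d=21 new=(4,9) → blocked by [3,5]×[0,8], reject
3. q=(7,6) nearest=1 d=5 new=(6,6) → blocked by [3,5]×[0,8], reject
4. q=(8,15) nearest=1 d=10 new=(6,9) → blocked by [3,5]×[0,8], reject
5. q=(5,31) nearest=1 d=26 new=(5,9) → blocked by [3,5]×[0,8], reject
6. q=(10,9) nearest=1 d=8 new=(6,9) → blocked by [3,5]×[0,8], reject
7. q=(6,14) nearest=1 d=9 new=(6,9) → blocked by [3,5]×[0,8], reject
8. q=(1,18) nearest=1 d=13 new=(1,9) → add node 2 parent=1 cost=8
9. q=(9,33) nearest=2 d=24 new=(5,13) → blocked by [5,7]×[11,17], reject
10. q=(8,19) nearest=2 d=10 new=(5,13) → blocked by [5,7]×[11,17], reject
11. q=(6,0) nearest=0 d=5 new=(5,0) → blocked by [3,5]×[0,8], reject
12. q=(0,1) nearest=0 d=1 new=(0,1) → add node 3 parent=0 cost=1
13. q=(10,21) nearest=2 d=12 new=(5,13) → blocked by [5,7]×[11,17], reject
14. q=(0,15) nearest=2 d=6 new=(0,13) → add node 4 parent=2 cost=12
15. q=(0,33) nearest=4 d=20 new=(0,17) → add node 5 parent=4 cost=16
16. q=(2,29) nearest=5 d=12 new=(2,21) → blocked by [2,4]×[15,21], reject
17. q=(8,30) nearest=5 d=13 new=(4,21) → blocked by [2,4]×[15,21], reject
18. q=(9,12) nearest=1 d=7 new=(6,9) → blocked by [3,5]×[0,8], reject
19. q=(1,26) nearest=5 d=9 new=(1,21) → add node 6 parent=5 cost=20
20. q=(5,4) nearest=1 d=3 new=(5,4) → blocked by [3,5]×[0,8], reject
21. q=(9,14) nearest=2 d=8 new=(5,13) → blocked by [5,7]×[11,17], reject
22. q=(5,17) nearest=6 d=4 new=(5,17) → blocked by [2,4]×[15,21], reject
23. q=(3,15) nearest=4 d=3 new=(3,15) → blocked by [2,4]×[15,21], reject
24. q=(7,29) nearest=6 d=8 new=(5,25) → add node 7 parent=6 cost=24
25. q=(2,11) nearest=2 d=2 new=(2,11) → add node 8 parent=2 cost=10
26. q=(9,29) nearest=7 d=4 new=(9,29) → add node 9 parent=7 cost=28
27. q=(10,18) nearest=7 d=7 new=(9,21) → add node 10 parent=7 cost=28
28. q=(10,17) nearest=10 d=4 new=(10,17) → add node 11 parent=10 cost=32
29. q=(7,23) nearest=7 d=2 new=(7,23) → add node 12 parent=7 cost=26
30. q=(1,1) nearest=0 d=0 → coincident, reject

Node count: 13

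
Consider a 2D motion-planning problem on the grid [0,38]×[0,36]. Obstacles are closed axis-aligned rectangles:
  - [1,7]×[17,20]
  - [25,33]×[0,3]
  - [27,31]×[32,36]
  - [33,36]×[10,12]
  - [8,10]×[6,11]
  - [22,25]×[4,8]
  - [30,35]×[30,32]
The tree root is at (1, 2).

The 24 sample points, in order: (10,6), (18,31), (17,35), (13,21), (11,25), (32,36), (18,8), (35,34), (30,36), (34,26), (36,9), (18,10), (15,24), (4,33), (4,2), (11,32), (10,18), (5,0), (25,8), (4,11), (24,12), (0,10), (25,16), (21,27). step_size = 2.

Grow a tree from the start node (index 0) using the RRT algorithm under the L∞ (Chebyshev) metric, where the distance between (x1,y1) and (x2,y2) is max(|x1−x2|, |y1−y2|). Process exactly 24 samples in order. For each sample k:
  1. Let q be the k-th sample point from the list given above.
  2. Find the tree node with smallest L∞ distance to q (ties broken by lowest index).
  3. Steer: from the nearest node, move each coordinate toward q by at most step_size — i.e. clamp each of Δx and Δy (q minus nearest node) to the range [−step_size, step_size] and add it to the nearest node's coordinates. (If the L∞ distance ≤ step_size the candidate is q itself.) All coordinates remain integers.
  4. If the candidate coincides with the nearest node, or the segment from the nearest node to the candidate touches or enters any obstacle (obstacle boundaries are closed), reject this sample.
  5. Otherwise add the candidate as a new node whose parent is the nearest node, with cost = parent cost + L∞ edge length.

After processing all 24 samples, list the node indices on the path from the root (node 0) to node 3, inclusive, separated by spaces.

Path: 0 1 2 3

1. q=(10,6) nearest=0 d=9 new=(3,4) → add node 1 parent=0 cost=2
2. q=(18,31) nearest=1 d=27 new=(5,6) → add node 2 parent=1 cost=4
3. q=(17,35) nearest=2 d=29 new=(7,8) → add node 3 parent=2 cost=6
4. q=(13,21) nearest=3 d=13 new=(9,10) → blocked by [8,10]×[6,11], reject
5. q=(11,25) nearest=3 d=17 new=(9,10) → blocked by [8,10]×[6,11], reject
6. q=(32,36) nearest=3 d=28 new=(9,10) → blocked by [8,10]×[6,11], reject
7. q=(18,8) nearest=3 d=11 new=(9,8) → blocked by [8,10]×[6,11], reject
8. q=(35,34) nearest=3 d=28 new=(9,10) → blocked by [8,10]×[6,11], reject
9. q=(30,36) nearest=3 d=28 new=(9,10) → blocked by [8,10]×[6,11], reject
10. q=(34,26) nearest=3 d=27 new=(9,10) → blocked by [8,10]×[6,11], reject
11. q=(36,9) nearest=3 d=29 new=(9,9) → blocked by [8,10]×[6,11], reject
12. q=(18,10) nearest=3 d=11 new=(9,10) → blocked by [8,10]×[6,11], reject
13. q=(15,24) nearest=3 d=16 new=(9,10) → blocked by [8,10]×[6,11], reject
14. q=(4,33) nearest=3 d=25 new=(5,10) → add node 4 parent=3 cost=8
15. q=(4,2) nearest=1 d=2 new=(4,2) → add node 5 parent=1 cost=4
16. q=(11,32) nearest=4 d=22 new=(7,12) → add node 6 parent=4 cost=10
17. q=(10,18) nearest=6 d=6 new=(9,14) → add node 7 parent=6 cost=12
18. q=(5,0) nearest=5 d=2 new=(5,0) → add node 8 parent=5 cost=6
19. q=(25,8) nearest=7 d=16 new=(11,12) → add node 9 parent=7 cost=14
20. q=(4,11) nearest=4 d=1 new=(4,11) → add node 10 parent=4 cost=9
21. q=(24,12) nearest=9 d=13 new=(13,12) → add node 11 parent=9 cost=16
22. q=(0,10) nearest=10 d=4 new=(2,10) → add node 12 parent=10 cost=11
23. q=(25,16) nearest=11 d=12 new=(15,14) → add node 13 parent=11 cost=18
24. q=(21,27) nearest=7 d=13 new=(11,16) → add node 14 parent=7 cost=14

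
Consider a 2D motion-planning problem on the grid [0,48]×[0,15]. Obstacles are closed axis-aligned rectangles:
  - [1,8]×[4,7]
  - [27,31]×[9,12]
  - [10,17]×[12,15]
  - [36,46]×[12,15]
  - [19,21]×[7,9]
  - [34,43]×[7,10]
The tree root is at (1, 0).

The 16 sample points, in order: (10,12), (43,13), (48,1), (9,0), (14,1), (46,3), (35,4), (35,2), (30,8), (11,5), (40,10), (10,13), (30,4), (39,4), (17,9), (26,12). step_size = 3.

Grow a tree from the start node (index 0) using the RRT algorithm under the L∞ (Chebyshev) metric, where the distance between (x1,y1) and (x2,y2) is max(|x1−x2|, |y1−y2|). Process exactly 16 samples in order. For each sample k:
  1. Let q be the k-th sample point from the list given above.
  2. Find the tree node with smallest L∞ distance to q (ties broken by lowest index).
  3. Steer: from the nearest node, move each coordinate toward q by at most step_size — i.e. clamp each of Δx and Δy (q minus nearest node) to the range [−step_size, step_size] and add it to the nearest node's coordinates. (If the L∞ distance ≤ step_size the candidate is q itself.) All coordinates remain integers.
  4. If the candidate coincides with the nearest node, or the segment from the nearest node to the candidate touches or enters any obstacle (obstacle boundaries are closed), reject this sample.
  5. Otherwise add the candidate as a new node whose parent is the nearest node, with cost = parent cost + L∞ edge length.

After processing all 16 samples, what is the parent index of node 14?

1. q=(10,12) nearest=0 d=12 new=(4,3) → add node 1 parent=0 cost=3
2. q=(43,13) nearest=1 d=39 new=(7,6) → blocked by [1,8]×[4,7], reject
3. q=(48,1) nearest=1 d=44 new=(7,1) → add node 2 parent=1 cost=6
4. q=(9,0) nearest=2 d=2 new=(9,0) → add node 3 parent=2 cost=8
5. q=(14,1) nearest=3 d=5 new=(12,1) → add node 4 parent=3 cost=11
6. q=(46,3) nearest=4 d=34 new=(15,3) → add node 5 parent=4 cost=14
7. q=(35,4) nearest=5 d=20 new=(18,4) → add node 6 parent=5 cost=17
8. q=(35,2) nearest=6 d=17 new=(21,2) → add node 7 parent=6 cost=20
9. q=(30,8) nearest=7 d=9 new=(24,5) → add node 8 parent=7 cost=23
10. q=(11,5) nearest=2 d=4 new=(10,4) → add node 9 parent=2 cost=9
11. q=(40,10) nearest=8 d=16 new=(27,8) → add node 10 parent=8 cost=26
12. q=(10,13) nearest=6 d=9 new=(15,7) → add node 11 parent=6 cost=20
13. q=(30,4) nearest=10 d=4 new=(30,5) → add node 12 parent=10 cost=29
14. q=(39,4) nearest=12 d=9 new=(33,4) → add node 13 parent=12 cost=32
15. q=(17,9) nearest=11 d=2 new=(17,9) → add node 14 parent=11 cost=22
16. q=(26,12) nearest=10 d=4 new=(26,11) → add node 15 parent=10 cost=29

Parent of node 14: 11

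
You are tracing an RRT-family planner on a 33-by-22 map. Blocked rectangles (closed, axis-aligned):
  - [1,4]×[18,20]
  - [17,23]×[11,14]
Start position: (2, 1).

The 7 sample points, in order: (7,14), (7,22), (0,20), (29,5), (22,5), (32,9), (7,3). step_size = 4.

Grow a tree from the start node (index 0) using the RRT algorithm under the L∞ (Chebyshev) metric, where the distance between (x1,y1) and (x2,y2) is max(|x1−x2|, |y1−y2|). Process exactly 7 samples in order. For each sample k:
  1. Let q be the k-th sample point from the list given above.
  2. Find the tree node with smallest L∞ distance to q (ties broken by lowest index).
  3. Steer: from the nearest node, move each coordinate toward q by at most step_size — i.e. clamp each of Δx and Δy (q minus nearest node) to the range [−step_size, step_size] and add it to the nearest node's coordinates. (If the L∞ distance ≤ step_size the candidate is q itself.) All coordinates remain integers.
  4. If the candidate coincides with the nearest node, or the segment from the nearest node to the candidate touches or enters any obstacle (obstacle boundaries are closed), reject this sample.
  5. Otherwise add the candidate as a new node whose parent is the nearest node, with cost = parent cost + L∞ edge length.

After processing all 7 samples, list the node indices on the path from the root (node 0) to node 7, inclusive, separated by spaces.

1. q=(7,14) nearest=0 d=13 new=(6,5) → add node 1 parent=0 cost=4
2. q=(7,22) nearest=1 d=17 new=(7,9) → add node 2 parent=1 cost=8
3. q=(0,20) nearest=2 d=11 new=(3,13) → add node 3 parent=2 cost=12
4. q=(29,5) nearest=2 d=22 new=(11,5) → add node 4 parent=2 cost=12
5. q=(22,5) nearest=4 d=11 new=(15,5) → add node 5 parent=4 cost=16
6. q=(32,9) nearest=5 d=17 new=(19,9) → add node 6 parent=5 cost=20
7. q=(7,3) nearest=1 d=2 new=(7,3) → add node 7 parent=1 cost=6

Path: 0 1 7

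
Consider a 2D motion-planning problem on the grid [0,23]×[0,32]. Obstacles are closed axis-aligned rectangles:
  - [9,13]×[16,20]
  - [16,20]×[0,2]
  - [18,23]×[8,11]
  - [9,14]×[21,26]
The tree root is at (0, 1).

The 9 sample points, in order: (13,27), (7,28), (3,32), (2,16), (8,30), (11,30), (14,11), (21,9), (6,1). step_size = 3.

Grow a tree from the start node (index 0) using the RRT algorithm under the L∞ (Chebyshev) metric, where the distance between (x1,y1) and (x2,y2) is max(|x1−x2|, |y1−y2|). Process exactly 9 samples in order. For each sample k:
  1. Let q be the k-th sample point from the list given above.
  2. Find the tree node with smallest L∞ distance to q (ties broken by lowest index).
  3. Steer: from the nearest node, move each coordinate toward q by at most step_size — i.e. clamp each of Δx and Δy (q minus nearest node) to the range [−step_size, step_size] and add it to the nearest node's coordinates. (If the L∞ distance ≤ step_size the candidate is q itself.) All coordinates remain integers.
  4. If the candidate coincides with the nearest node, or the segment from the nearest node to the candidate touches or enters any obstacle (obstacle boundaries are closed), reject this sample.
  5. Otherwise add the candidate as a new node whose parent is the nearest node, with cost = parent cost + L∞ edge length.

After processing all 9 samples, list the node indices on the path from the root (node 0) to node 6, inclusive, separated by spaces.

1. q=(13,27) nearest=0 d=26 new=(3,4) → add node 1 parent=0 cost=3
2. q=(7,28) nearest=1 d=24 new=(6,7) → add node 2 parent=1 cost=6
3. q=(3,32) nearest=2 d=25 new=(3,10) → add node 3 parent=2 cost=9
4. q=(2,16) nearest=3 d=6 new=(2,13) → add node 4 parent=3 cost=12
5. q=(8,30) nearest=4 d=17 new=(5,16) → add node 5 parent=4 cost=15
6. q=(11,30) nearest=5 d=14 new=(8,19) → add node 6 parent=5 cost=18
7. q=(14,11) nearest=2 d=8 new=(9,10) → add node 7 parent=2 cost=9
8. q=(21,9) nearest=7 d=12 new=(12,9) → add node 8 parent=7 cost=12
9. q=(6,1) nearest=1 d=3 new=(6,1) → add node 9 parent=1 cost=6

Path: 0 1 2 3 4 5 6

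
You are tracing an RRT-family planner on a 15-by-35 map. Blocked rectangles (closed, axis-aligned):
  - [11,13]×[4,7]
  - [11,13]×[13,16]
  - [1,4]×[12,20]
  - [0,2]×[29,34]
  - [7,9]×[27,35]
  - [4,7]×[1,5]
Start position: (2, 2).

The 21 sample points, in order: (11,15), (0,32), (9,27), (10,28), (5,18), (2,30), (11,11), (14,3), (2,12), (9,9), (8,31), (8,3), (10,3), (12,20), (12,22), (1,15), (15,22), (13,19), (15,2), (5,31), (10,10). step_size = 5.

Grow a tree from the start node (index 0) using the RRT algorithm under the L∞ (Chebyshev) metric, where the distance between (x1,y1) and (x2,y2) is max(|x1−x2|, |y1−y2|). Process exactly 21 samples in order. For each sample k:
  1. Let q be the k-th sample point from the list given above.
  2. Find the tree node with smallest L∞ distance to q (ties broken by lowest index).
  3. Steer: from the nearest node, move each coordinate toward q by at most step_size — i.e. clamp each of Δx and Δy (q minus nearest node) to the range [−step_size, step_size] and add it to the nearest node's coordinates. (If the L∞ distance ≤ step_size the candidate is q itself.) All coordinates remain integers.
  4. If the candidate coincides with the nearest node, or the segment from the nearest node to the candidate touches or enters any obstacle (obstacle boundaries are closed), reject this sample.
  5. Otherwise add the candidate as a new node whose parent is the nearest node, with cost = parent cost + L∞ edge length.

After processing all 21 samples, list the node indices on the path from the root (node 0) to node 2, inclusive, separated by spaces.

1. q=(11,15) nearest=0 d=13 new=(7,7) → blocked by [4,7]×[1,5], reject
2. q=(0,32) nearest=0 d=30 new=(0,7) → add node 1 parent=0 cost=5
3. q=(9,27) nearest=1 d=20 new=(5,12) → add node 2 parent=1 cost=10
4. q=(10,28) nearest=2 d=16 new=(10,17) → add node 3 parent=2 cost=15
5. q=(5,18) nearest=3 d=5 new=(5,18) → add node 4 parent=3 cost=20
6. q=(2,30) nearest=4 d=12 new=(2,23) → blocked by [1,4]×[12,20], reject
7. q=(11,11) nearest=2 d=6 new=(10,11) → add node 5 parent=2 cost=15
8. q=(14,3) nearest=5 d=8 new=(14,6) → add node 6 parent=5 cost=20
9. q=(2,12) nearest=2 d=3 new=(2,12) → blocked by [1,4]×[12,20], reject
10. q=(9,9) nearest=5 d=2 new=(9,9) → add node 7 parent=5 cost=17
11. q=(8,31) nearest=4 d=13 new=(8,23) → add node 8 parent=4 cost=25
12. q=(8,3) nearest=0 d=6 new=(7,3) → blocked by [4,7]×[1,5], reject
13. q=(10,3) nearest=6 d=4 new=(10,3) → blocked by [11,13]×[4,7], reject
14. q=(12,20) nearest=3 d=3 new=(12,20) → add node 9 parent=3 cost=18
15. q=(12,22) nearest=9 d=2 new=(12,22) → add node 10 parent=9 cost=20
16. q=(1,15) nearest=2 d=4 new=(1,15) → blocked by [1,4]×[12,20], reject
17. q=(15,22) nearest=9 d=3 new=(15,22) → add node 11 parent=9 cost=21
18. q=(13,19) nearest=9 d=1 new=(13,19) → add node 12 parent=9 cost=19
19. q=(15,2) nearest=6 d=4 new=(15,2) → add node 13 parent=6 cost=24
20. q=(5,31) nearest=8 d=8 new=(5,28) → add node 14 parent=8 cost=30
21. q=(10,10) nearest=5 d=1 new=(10,10) → add node 15 parent=5 cost=16

Path: 0 1 2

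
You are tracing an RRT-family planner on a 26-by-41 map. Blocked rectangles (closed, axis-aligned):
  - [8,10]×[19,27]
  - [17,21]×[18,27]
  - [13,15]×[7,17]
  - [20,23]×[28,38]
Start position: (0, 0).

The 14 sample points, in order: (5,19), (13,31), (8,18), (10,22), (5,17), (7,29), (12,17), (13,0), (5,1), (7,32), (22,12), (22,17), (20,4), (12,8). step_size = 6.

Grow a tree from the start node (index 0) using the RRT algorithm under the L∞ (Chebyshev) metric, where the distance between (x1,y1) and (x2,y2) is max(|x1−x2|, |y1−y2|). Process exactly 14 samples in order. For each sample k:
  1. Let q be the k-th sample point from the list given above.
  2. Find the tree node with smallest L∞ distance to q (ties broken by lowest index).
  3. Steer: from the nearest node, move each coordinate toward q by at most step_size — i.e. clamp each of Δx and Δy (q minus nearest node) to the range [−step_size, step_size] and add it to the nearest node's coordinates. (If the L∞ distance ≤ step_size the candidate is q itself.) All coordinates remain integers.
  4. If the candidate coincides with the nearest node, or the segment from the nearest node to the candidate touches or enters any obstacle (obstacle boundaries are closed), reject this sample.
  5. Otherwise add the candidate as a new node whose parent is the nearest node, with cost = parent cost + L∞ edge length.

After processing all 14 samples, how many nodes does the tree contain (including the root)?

Node count: 11

1. q=(5,19) nearest=0 d=19 new=(5,6) → add node 1 parent=0 cost=6
2. q=(13,31) nearest=1 d=25 new=(11,12) → add node 2 parent=1 cost=12
3. q=(8,18) nearest=2 d=6 new=(8,18) → add node 3 parent=2 cost=18
4. q=(10,22) nearest=3 d=4 new=(10,22) → blocked by [8,10]×[19,27], reject
5. q=(5,17) nearest=3 d=3 new=(5,17) → add node 4 parent=3 cost=21
6. q=(7,29) nearest=3 d=11 new=(7,24) → add node 5 parent=3 cost=24
7. q=(12,17) nearest=3 d=4 new=(12,17) → add node 6 parent=3 cost=22
8. q=(13,0) nearest=1 d=8 new=(11,0) → add node 7 parent=1 cost=12
9. q=(5,1) nearest=0 d=5 new=(5,1) → add node 8 parent=0 cost=5
10. q=(7,32) nearest=5 d=8 new=(7,30) → add node 9 parent=5 cost=30
11. q=(22,12) nearest=6 d=10 new=(18,12) → blocked by [13,15]×[7,17], reject
12. q=(22,17) nearest=6 d=10 new=(18,17) → blocked by [13,15]×[7,17], reject
13. q=(20,4) nearest=2 d=9 new=(17,6) → blocked by [13,15]×[7,17], reject
14. q=(12,8) nearest=2 d=4 new=(12,8) → add node 10 parent=2 cost=16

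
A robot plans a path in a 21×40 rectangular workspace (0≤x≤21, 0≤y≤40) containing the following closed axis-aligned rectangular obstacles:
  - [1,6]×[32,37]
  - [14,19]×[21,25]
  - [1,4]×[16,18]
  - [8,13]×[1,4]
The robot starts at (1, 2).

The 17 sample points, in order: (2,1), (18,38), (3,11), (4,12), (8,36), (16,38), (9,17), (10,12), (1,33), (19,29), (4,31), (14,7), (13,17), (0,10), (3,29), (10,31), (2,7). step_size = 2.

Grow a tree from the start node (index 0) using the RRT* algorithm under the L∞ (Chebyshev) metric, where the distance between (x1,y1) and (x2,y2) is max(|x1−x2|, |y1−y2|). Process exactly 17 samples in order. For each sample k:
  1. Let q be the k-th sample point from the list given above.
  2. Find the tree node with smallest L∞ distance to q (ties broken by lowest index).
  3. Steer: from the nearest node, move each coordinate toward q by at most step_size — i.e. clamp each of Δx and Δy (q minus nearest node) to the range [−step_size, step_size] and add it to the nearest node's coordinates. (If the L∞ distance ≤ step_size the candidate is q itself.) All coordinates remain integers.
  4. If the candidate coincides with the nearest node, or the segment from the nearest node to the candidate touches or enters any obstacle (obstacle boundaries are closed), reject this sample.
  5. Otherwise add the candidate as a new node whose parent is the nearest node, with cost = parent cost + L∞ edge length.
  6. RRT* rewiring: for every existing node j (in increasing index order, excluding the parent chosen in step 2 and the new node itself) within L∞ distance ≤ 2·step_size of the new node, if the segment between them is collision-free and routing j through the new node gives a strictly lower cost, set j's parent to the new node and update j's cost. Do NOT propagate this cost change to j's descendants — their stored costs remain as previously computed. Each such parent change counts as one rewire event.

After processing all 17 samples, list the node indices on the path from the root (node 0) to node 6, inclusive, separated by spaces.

Path: 0 2 3 4 5 6

1. q=(2,1) nearest=0 d=1 new=(2,1) → add node 1 parent=0 cost=1
2. q=(18,38) nearest=0 d=36 new=(3,4) → add node 2 parent=0 cost=2
3. q=(3,11) nearest=2 d=7 new=(3,6) → add node 3 parent=2 cost=4
4. q=(4,12) nearest=3 d=6 new=(4,8) → add node 4 parent=3 cost=6
5. q=(8,36) nearest=4 d=28 new=(6,10) → add node 5 parent=4 cost=8
6. q=(16,38) nearest=5 d=28 new=(8,12) → add node 6 parent=5 cost=10
7. q=(9,17) nearest=6 d=5 new=(9,14) → add node 7 parent=6 cost=12
8. q=(10,12) nearest=6 d=2 new=(10,12) → add node 8 parent=6 cost=12
9. q=(1,33) nearest=7 d=19 new=(7,16) → add node 9 parent=7 cost=14
10. q=(19,29) nearest=9 d=13 new=(9,18) → add node 10 parent=9 cost=16
11. q=(4,31) nearest=10 d=13 new=(7,20) → add node 11 parent=10 cost=18
12. q=(14,7) nearest=8 d=5 new=(12,10) → add node 12 parent=8 cost=14
13. q=(13,17) nearest=7 d=4 new=(11,16) → add node 13 parent=7 cost=14
14. q=(0,10) nearest=3 d=4 new=(1,8) → add node 14 parent=3 cost=6
15. q=(3,29) nearest=11 d=9 new=(5,22) → add node 15 parent=11 cost=20
16. q=(10,31) nearest=15 d=9 new=(7,24) → add node 16 parent=15 cost=22
17. q=(2,7) nearest=3 d=1 new=(2,7) → add node 17 parent=3 cost=5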